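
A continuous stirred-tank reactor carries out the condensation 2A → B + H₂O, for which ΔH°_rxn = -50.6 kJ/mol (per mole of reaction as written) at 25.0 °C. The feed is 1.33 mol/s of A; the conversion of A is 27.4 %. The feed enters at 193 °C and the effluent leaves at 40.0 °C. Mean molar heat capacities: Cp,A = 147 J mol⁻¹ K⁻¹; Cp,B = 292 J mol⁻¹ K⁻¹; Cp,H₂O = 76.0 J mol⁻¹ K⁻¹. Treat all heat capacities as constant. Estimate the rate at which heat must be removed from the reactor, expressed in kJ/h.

Extent of reaction ξ = 0.274 × 1.33 / 2 = 0.18221 mol/s
Reaction term: ξ·ΔH°_rxn = 0.18221 × -50.6 = -9.2198 kJ/s
Sensible, feed 193→25 °C: -32.846 kJ/s
Outlet flows (mol/s): A 0.96558, B 0.18221, H₂O 0.18221
Sensible, products 25→40.0 °C: 3.1349 kJ/s
Q = ΔH = -38.931 kJ/s = -38.931 kW
Heat removed = 140150 kJ/h

Q_out = 140000 kJ/h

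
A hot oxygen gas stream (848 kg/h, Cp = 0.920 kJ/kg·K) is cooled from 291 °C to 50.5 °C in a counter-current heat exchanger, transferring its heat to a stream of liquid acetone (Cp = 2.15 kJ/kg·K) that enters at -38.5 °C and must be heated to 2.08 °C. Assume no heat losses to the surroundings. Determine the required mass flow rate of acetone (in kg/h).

Heat released by hot stream: Q = 848 × 0.920 × (291 − 50.5) = 187630 kJ/h
Energy balance on cold side (adiabatic exchanger): Q = ṁ_c·Cp_c·(T_c,out − T_c,in)
ṁ_c = 187630 / [2.15 × (2.08 − -38.5)] = 2150.5 kg/h

ṁ_c = 2150 kg/h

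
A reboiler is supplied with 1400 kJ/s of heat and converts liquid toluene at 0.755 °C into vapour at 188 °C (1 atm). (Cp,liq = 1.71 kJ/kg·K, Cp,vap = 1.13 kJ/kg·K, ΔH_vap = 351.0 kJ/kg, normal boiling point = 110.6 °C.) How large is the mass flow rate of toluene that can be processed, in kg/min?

ṁ = 134 kg/min

Δh = 1.71×(110.6−0.755) + 351.0 + 1.13×(188−110.6) = 626.3 kJ/kg
Q = 1400 kJ/s = 1400 kJ/s = 84000 kJ/min
ṁ = Q/Δh = 84000 / 626.3 = 134.12 kg/min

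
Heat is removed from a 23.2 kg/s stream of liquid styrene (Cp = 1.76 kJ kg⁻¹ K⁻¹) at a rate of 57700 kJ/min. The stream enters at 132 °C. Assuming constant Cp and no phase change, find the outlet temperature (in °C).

T_out = 108 °C

Q = 57700 kJ/min = 961.67 kJ/s
ΔT = Q/(ṁ·Cp) = 961.67/(23.2×1.76) = 23.552 K
T_out = 132 − 23.552 = 108.45 °C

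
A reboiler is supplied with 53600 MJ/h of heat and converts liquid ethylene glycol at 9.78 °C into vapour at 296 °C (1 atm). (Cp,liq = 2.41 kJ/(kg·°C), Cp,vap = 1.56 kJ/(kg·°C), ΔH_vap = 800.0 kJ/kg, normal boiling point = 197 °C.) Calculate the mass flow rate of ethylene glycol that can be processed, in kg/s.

ṁ = 10.6 kg/s

Δh = 2.41×(197−9.78) + 800.0 + 1.56×(296−197) = 1405.6 kJ/kg
Q = 53600 MJ/h = 14889 kJ/s = 14889 kJ/s
ṁ = Q/Δh = 14889 / 1405.6 = 10.592 kg/s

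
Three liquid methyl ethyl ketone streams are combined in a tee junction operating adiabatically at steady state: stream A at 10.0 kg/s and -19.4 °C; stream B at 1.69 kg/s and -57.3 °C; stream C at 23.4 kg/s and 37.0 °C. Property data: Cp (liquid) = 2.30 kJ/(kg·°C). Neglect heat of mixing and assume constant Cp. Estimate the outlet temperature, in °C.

No heat crosses the boundary, so H_out = H_in.
T_out = Σ ṁᵢCp,ᵢTᵢ / Σ ṁᵢCp,ᵢ
      = 1322.4 / 80.707 = 16.385 °C

T_out = 16.4 °C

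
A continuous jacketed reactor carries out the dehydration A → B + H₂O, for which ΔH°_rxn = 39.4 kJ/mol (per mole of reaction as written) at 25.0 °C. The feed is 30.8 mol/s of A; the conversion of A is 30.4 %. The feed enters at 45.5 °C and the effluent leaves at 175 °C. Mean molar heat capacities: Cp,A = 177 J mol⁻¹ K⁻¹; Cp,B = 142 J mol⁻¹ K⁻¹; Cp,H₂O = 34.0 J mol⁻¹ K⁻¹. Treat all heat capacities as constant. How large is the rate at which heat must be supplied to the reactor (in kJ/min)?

Extent of reaction ξ = 0.304 × 30.8 = 9.3632 mol/s
Reaction term: ξ·ΔH°_rxn = 9.3632 × 39.4 = 368.91 kJ/s
Sensible, feed 45.5→25 °C: -111.76 kJ/s
Outlet flows (mol/s): A 21.437, B 9.3632, H₂O 9.3632
Sensible, products 25→175 °C: 816.34 kJ/s
Q = ΔH = 1073.5 kJ/s = 1073.5 kW
Heat supplied = 64409 kJ/min

Q_in = 64400 kJ/min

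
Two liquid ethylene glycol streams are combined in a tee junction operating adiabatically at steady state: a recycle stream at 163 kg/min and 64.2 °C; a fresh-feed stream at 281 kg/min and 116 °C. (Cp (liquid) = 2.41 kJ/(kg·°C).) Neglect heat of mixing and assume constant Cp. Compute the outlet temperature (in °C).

Energy balance with Q = 0: Σ ṁᵢCp,ᵢ(T_out − Tᵢ) = 0
Σ ṁᵢCp,ᵢTᵢ = 163×2.41×64.2 + 281×2.41×116 = 103780
Σ ṁᵢCp,ᵢ = 163×2.41 + 281×2.41 = 1070
T_out = 103780 / 1070 = 96.983 °C

T_out = 97.0 °C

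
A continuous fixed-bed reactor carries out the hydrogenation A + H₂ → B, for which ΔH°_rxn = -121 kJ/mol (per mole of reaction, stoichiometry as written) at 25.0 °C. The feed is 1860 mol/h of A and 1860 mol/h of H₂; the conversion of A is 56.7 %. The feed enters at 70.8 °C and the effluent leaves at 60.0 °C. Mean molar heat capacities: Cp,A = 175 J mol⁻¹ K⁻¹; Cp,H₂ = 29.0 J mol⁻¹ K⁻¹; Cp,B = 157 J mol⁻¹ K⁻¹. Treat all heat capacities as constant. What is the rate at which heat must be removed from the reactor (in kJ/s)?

Extent of reaction ξ = 0.567 × 1860 = 1054.6 mol/h
Reaction term: ξ·ΔH°_rxn = 1054.6 × -121 = -127610 kJ/h
Sensible, feed 70.8→25 °C: -17378 kJ/h
Outlet flows (mol/h): A 805.38, H₂ 805.38, B 1054.6
Sensible, products 25→60.0 °C: 11546 kJ/h
Q = ΔH = -133440 kJ/h = -37.067 kW
Heat removed = 37.067 kJ/s

Q_out = 37.1 kJ/s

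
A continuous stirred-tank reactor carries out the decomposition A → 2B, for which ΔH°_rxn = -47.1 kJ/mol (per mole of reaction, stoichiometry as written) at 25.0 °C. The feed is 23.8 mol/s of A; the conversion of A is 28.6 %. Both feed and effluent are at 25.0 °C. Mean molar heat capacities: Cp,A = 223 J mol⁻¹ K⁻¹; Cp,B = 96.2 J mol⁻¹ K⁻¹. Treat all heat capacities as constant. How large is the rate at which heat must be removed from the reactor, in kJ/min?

Extent of reaction ξ = 0.286 × 23.8 = 6.8068 mol/s
Reaction term: ξ·ΔH°_rxn = 6.8068 × -47.1 = -320.6 kJ/s
Q = ΔH = -320.6 kJ/s = -320.6 kW
Heat removed = 19236 kJ/min

Q_out = 19200 kJ/min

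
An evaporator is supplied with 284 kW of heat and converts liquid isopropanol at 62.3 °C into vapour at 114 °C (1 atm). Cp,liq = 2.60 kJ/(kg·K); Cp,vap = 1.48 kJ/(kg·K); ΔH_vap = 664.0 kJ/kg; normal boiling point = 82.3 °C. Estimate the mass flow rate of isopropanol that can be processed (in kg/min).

Δh = 2.60×(82.3−62.3) + 664.0 + 1.48×(114−82.3) = 762.92 kJ/kg
Q = 284 kW = 284 kJ/s = 17040 kJ/min
ṁ = Q/Δh = 17040 / 762.92 = 22.335 kg/min

ṁ = 22.3 kg/min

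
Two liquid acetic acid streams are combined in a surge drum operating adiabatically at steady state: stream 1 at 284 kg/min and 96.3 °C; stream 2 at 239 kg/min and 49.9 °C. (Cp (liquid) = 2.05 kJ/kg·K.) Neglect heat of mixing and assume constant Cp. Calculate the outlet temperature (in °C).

T_out = 75.1 °C

Adiabatic, steady state ⇒ Σ ṁᵢCp,ᵢ(T_out − Tᵢ) = 0
Σ ṁᵢCp,ᵢTᵢ = 284×2.05×96.3 + 239×2.05×49.9 = 80514
Σ ṁᵢCp,ᵢ = 284×2.05 + 239×2.05 = 1072.1
T_out = 80514 / 1072.1 = 75.096 °C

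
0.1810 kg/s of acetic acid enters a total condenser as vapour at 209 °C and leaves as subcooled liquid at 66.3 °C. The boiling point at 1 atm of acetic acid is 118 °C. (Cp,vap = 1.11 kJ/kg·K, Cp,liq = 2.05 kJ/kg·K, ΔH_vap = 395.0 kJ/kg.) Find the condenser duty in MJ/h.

Q_c = 392 MJ/h

vapour 209→118 °C: -101.01 kJ/kg
condensation at 118 °C: -395 kJ/kg
liquid 118→66.3 °C: -105.98 kJ/kg
Δh = -101.01 + -395 + -105.98 = -602 kJ/kg
Q = ṁ·Δh = 0.1810 kg/s × -602 kJ/kg = -108.96 kJ/s
|Q| = 108.96 kW = 392.26 MJ/h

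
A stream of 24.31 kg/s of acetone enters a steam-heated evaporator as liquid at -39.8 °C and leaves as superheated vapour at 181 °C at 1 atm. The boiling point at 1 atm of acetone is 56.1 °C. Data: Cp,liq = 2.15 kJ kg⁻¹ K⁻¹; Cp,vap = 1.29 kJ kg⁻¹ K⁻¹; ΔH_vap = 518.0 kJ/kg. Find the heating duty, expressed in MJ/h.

Q = 77500 MJ/h

liquid -39.8→56.1 °C: 206.19 kJ/kg
vaporisation at 56.1 °C: 518 kJ/kg
vapour 56.1→181 °C: 161.12 kJ/kg
Δh = 206.19 + 518 + 161.12 = 885.31 kJ/kg
Q = ṁ·Δh = 24.31 kg/s × 885.31 kJ/kg = 21522 kJ/s
|Q| = 21522 kW = 77478 MJ/h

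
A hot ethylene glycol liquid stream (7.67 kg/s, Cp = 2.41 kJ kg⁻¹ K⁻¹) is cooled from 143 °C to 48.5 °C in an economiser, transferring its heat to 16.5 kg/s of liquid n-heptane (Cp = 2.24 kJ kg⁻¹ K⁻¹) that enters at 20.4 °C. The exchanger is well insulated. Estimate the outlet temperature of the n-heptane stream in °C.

Heat released by hot stream: Q = 7.67 × 2.41 × (143 − 48.5) = 1746.8 kJ/s
Energy balance on cold side (adiabatic exchanger): Q = ṁ_c·Cp_c·(T_c,out − T_c,in)
T_c,out = 20.4 + 1746.8/(16.5 × 2.24) = 67.662 °C

T_c,out = 67.7 °C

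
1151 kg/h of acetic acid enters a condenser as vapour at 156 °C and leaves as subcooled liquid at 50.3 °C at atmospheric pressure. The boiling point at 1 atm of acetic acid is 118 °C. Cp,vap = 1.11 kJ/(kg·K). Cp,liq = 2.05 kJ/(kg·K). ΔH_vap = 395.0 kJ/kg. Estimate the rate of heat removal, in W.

Q_c = 184000 W

vapour 156→118 °C: -42.18 kJ/kg
condensation at 118 °C: -395 kJ/kg
liquid 118→50.3 °C: -138.78 kJ/kg
Δh = -42.18 + -395 + -138.78 = -575.97 kJ/kg
Q = ṁ·Δh = 1151 kg/h × -575.97 kJ/kg = -662940 kJ/h
|Q| = 184.15 kW = 184150 W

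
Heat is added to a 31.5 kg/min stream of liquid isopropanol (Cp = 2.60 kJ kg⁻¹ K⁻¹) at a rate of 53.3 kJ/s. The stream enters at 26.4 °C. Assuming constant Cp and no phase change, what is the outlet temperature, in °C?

Q = 53.3 kJ/s = 3198 kJ/min
ΔT = Q/(ṁ·Cp) = 3198/(31.5×2.60) = 39.048 K
T_out = 26.4 + 39.048 = 65.448 °C

T_out = 65.4 °C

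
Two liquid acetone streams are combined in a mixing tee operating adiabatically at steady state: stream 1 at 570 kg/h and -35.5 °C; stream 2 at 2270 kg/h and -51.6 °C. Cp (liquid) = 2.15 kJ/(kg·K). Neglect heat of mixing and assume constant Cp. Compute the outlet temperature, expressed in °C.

No heat crosses the boundary, so H_out = H_in.
Σ ṁᵢCp,ᵢTᵢ = 570×2.15×-35.5 + 2270×2.15×-51.6 = -295340
Σ ṁᵢCp,ᵢ = 570×2.15 + 2270×2.15 = 6106
T_out = -295340 / 6106 = -48.369 °C

T_out = -48.4 °C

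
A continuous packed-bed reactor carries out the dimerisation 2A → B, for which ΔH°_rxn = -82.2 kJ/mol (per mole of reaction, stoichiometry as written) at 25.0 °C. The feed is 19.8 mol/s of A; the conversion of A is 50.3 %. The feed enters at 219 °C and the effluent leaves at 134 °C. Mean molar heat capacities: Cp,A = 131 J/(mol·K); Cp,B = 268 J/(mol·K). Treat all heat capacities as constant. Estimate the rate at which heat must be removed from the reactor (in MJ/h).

Extent of reaction ξ = 0.503 × 19.8 / 2 = 4.9797 mol/s
Reaction term: ξ·ΔH°_rxn = 4.9797 × -82.2 = -409.33 kJ/s
Sensible, feed 219→25 °C: -503.2 kJ/s
Outlet flows (mol/s): A 9.8406, B 4.9797
Sensible, products 25→134 °C: 285.98 kJ/s
Q = ΔH = -626.55 kJ/s = -626.55 kW
Heat removed = 2255.6 MJ/h

Q_out = 2260 MJ/h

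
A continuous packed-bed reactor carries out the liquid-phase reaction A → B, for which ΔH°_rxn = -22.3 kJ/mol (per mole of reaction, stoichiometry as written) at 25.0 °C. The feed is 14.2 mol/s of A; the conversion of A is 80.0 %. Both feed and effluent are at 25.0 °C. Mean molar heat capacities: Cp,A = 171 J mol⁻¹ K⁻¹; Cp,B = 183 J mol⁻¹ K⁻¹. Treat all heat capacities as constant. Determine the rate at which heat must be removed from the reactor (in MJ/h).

Extent of reaction ξ = 0.800 × 14.2 = 11.36 mol/s
Reaction term: ξ·ΔH°_rxn = 11.36 × -22.3 = -253.33 kJ/s
Q = ΔH = -253.33 kJ/s = -253.33 kW
Heat removed = 911.98 MJ/h

Q_out = 912 MJ/h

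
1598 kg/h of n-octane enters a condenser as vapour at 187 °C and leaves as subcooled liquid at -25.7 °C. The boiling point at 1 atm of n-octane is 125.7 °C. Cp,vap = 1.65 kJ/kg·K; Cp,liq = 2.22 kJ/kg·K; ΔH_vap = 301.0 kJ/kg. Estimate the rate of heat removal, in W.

vapour 187→125.7 °C: -101.14 kJ/kg
condensation at 125.7 °C: -301 kJ/kg
liquid 125.7→-25.7 °C: -336.11 kJ/kg
Δh = -101.14 + -301 + -336.11 = -738.25 kJ/kg
Q = ṁ·Δh = 1598 kg/h × -738.25 kJ/kg = -1.1797e+06 kJ/h
|Q| = 327.7 kW = 327700 W

Q_c = 328000 W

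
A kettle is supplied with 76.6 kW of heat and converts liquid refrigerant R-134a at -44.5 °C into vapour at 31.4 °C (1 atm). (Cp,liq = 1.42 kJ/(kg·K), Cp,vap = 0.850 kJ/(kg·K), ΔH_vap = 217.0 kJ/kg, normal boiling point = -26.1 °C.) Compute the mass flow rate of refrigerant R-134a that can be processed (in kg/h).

ṁ = 944 kg/h

Δh = 1.42×(-26.1−-44.5) + 217.0 + 0.850×(31.4−-26.1) = 292 kJ/kg
Q = 76.6 kW = 76.6 kJ/s = 275760 kJ/h
ṁ = Q/Δh = 275760 / 292 = 944.37 kg/h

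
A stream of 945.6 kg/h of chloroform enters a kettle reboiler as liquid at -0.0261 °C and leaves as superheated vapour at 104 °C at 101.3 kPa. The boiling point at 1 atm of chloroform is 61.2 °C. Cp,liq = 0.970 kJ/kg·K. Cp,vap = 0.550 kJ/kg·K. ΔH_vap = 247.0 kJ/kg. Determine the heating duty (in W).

liquid -0.0261→61.2 °C: 59.389 kJ/kg
vaporisation at 61.2 °C: 247 kJ/kg
vapour 61.2→104 °C: 23.54 kJ/kg
Δh = 59.389 + 247 + 23.54 = 329.93 kJ/kg
Q = ṁ·Δh = 945.6 kg/h × 329.93 kJ/kg = 311980 kJ/h
|Q| = 86.661 kW = 86661 W

Q = 86700 W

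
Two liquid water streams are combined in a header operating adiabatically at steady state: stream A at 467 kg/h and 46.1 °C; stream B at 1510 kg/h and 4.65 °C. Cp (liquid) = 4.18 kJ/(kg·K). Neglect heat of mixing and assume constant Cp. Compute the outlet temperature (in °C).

Energy balance with Q = 0: Σ ṁᵢCp,ᵢ(T_out − Tᵢ) = 0
T_out = Σ ṁᵢCp,ᵢTᵢ / Σ ṁᵢCp,ᵢ
      = 119340 / 8263.9 = 14.441 °C

T_out = 14.4 °C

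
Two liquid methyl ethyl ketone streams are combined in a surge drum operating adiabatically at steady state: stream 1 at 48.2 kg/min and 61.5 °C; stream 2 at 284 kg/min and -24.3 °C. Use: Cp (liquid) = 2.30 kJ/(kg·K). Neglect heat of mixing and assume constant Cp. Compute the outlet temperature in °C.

Energy balance with Q = 0: Σ ṁᵢCp,ᵢ(T_out − Tᵢ) = 0
Σ ṁᵢCp,ᵢTᵢ = 48.2×2.30×61.5 + 284×2.30×-24.3 = -9054.9
Σ ṁᵢCp,ᵢ = 48.2×2.30 + 284×2.30 = 764.06
T_out = -9054.9 / 764.06 = -11.851 °C

T_out = -11.9 °C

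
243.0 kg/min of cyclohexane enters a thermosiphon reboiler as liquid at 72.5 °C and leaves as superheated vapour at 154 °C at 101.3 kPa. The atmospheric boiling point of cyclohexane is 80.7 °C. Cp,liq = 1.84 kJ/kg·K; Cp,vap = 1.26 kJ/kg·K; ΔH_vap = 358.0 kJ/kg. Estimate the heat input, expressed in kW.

liquid 72.5→80.7 °C: 15.088 kJ/kg
vaporisation at 80.7 °C: 358 kJ/kg
vapour 80.7→154 °C: 92.358 kJ/kg
Δh = 15.088 + 358 + 92.358 = 465.45 kJ/kg
Q = ṁ·Δh = 243.0 kg/min × 465.45 kJ/kg = 113100 kJ/min
|Q| = 1885.1 kW

Q = 1890 kW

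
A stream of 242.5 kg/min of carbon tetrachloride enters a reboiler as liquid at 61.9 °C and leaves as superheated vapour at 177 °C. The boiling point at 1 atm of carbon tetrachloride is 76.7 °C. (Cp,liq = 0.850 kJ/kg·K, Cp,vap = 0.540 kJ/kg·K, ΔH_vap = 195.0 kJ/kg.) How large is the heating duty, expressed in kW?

Q = 1060 kW

liquid 61.9→76.7 °C: 12.58 kJ/kg
vaporisation at 76.7 °C: 195 kJ/kg
vapour 76.7→177 °C: 54.162 kJ/kg
Δh = 12.58 + 195 + 54.162 = 261.74 kJ/kg
Q = ṁ·Δh = 242.5 kg/min × 261.74 kJ/kg = 63472 kJ/min
|Q| = 1057.9 kW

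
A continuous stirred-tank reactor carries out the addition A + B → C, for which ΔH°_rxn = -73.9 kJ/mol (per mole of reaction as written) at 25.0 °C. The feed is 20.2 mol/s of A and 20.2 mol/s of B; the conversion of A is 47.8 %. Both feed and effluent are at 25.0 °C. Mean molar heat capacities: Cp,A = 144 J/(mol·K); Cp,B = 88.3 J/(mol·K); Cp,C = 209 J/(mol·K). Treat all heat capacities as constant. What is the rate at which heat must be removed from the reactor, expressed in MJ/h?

Q_out = 2570 MJ/h

Extent of reaction ξ = 0.478 × 20.2 = 9.6556 mol/s
Reaction term: ξ·ΔH°_rxn = 9.6556 × -73.9 = -713.55 kJ/s
Q = ΔH = -713.55 kJ/s = -713.55 kW
Heat removed = 2568.8 MJ/h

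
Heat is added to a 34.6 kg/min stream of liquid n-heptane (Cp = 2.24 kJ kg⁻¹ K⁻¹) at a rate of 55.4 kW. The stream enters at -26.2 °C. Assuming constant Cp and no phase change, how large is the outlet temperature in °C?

T_out = 16.7 °C

Q = 55.4 kW = 3324 kJ/min
ΔT = Q/(ṁ·Cp) = 3324/(34.6×2.24) = 42.888 K
T_out = -26.2 + 42.888 = 16.688 °C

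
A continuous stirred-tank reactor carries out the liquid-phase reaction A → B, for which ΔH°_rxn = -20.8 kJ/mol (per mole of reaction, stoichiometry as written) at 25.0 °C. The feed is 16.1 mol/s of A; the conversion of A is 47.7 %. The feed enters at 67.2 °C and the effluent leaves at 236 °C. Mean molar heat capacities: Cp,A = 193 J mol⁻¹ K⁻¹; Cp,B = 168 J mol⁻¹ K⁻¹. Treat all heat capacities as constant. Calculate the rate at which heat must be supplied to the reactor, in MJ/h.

Extent of reaction ξ = 0.477 × 16.1 = 7.6797 mol/s
Reaction term: ξ·ΔH°_rxn = 7.6797 × -20.8 = -159.74 kJ/s
Sensible, feed 67.2→25 °C: -131.13 kJ/s
Outlet flows (mol/s): A 8.4203, B 7.6797
Sensible, products 25→236 °C: 615.13 kJ/s
Q = ΔH = 324.26 kJ/s = 324.26 kW
Heat supplied = 1167.4 MJ/h

Q_in = 1170 MJ/h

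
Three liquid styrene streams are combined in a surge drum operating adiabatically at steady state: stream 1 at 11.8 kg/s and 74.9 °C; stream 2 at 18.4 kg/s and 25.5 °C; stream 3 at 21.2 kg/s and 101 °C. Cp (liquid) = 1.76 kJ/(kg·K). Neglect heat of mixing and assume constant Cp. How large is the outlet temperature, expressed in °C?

Energy balance with Q = 0: Σ ṁᵢCp,ᵢ(T_out − Tᵢ) = 0
T_out = Σ ṁᵢCp,ᵢTᵢ / Σ ṁᵢCp,ᵢ
      = 6149.8 / 90.464 = 67.981 °C

T_out = 68.0 °C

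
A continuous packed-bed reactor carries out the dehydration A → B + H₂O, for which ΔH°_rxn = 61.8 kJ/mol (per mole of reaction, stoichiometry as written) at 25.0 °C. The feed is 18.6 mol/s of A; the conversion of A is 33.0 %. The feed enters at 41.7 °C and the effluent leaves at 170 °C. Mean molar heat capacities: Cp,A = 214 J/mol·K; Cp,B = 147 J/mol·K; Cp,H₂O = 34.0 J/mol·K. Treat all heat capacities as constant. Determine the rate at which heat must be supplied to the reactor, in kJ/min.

Q_in = 51600 kJ/min

Extent of reaction ξ = 0.330 × 18.6 = 6.138 mol/s
Reaction term: ξ·ΔH°_rxn = 6.138 × 61.8 = 379.33 kJ/s
Sensible, feed 41.7→25 °C: -66.473 kJ/s
Outlet flows (mol/s): A 12.462, B 6.138, H₂O 6.138
Sensible, products 25→170 °C: 547.79 kJ/s
Q = ΔH = 860.64 kJ/s = 860.64 kW
Heat supplied = 51639 kJ/min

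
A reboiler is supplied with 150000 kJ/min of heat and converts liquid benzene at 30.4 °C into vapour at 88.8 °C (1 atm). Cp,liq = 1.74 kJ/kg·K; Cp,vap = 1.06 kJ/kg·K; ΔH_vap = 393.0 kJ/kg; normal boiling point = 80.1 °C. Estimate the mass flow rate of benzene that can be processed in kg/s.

Δh = 1.74×(80.1−30.4) + 393.0 + 1.06×(88.8−80.1) = 488.7 kJ/kg
Q = 150000 kJ/min = 2500 kJ/s = 2500 kJ/s
ṁ = Q/Δh = 2500 / 488.7 = 5.1156 kg/s

ṁ = 5.12 kg/s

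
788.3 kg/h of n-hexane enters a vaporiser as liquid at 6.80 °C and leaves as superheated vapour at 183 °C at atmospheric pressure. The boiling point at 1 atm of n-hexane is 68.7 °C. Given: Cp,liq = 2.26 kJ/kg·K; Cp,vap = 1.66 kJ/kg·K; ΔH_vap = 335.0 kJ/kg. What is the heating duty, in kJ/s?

liquid 6.80→68.7 °C: 139.89 kJ/kg
vaporisation at 68.7 °C: 335 kJ/kg
vapour 68.7→183 °C: 189.74 kJ/kg
Δh = 139.89 + 335 + 189.74 = 664.63 kJ/kg
Q = ṁ·Δh = 788.3 kg/h × 664.63 kJ/kg = 523930 kJ/h
|Q| = 145.54 kW

Q = 146 kJ/s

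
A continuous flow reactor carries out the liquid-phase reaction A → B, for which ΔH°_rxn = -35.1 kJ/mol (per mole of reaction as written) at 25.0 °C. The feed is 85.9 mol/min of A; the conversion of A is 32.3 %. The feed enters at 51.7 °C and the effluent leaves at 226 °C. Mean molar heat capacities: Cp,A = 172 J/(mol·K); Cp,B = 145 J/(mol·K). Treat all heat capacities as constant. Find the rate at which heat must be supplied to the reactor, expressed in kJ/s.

Q_in = 24.2 kJ/s

Extent of reaction ξ = 0.323 × 85.9 = 27.746 mol/min
Reaction term: ξ·ΔH°_rxn = 27.746 × -35.1 = -973.87 kJ/min
Sensible, feed 51.7→25 °C: -394.49 kJ/min
Outlet flows (mol/min): A 58.154, B 27.746
Sensible, products 25→226 °C: 2819.2 kJ/min
Q = ΔH = 1450.8 kJ/min = 24.18 kW
Heat supplied = 24.18 kJ/s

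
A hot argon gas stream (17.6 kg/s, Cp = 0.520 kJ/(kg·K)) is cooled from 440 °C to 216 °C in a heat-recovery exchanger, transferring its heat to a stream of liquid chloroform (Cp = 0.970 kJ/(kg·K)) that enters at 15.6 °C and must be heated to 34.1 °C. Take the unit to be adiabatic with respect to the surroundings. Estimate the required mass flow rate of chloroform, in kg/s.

Heat released by hot stream: Q = 17.6 × 0.520 × (440 − 216) = 2050 kJ/s
Energy balance on cold side (adiabatic exchanger): Q = ṁ_c·Cp_c·(T_c,out − T_c,in)
ṁ_c = 2050 / [0.970 × (34.1 − 15.6)] = 114.24 kg/s

ṁ_c = 114 kg/s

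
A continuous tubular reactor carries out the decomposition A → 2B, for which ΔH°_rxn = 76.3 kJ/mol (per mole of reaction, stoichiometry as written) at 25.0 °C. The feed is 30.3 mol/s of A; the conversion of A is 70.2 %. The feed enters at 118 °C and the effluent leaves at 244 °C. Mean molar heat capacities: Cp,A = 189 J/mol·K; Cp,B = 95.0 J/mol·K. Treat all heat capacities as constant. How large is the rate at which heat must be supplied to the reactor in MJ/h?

Q_in = 8460 MJ/h

Extent of reaction ξ = 0.702 × 30.3 = 21.271 mol/s
Reaction term: ξ·ΔH°_rxn = 21.271 × 76.3 = 1622.9 kJ/s
Sensible, feed 118→25 °C: -532.58 kJ/s
Outlet flows (mol/s): A 9.0294, B 42.541
Sensible, products 25→244 °C: 1258.8 kJ/s
Q = ΔH = 2349.2 kJ/s = 2349.2 kW
Heat supplied = 8457 MJ/h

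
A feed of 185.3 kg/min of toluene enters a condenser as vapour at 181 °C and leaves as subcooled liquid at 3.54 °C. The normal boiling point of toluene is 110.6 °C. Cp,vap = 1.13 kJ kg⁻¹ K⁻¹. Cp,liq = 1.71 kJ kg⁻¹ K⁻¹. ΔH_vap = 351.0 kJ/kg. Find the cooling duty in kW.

vapour 181→110.6 °C: -79.552 kJ/kg
condensation at 110.6 °C: -351 kJ/kg
liquid 110.6→3.54 °C: -183.07 kJ/kg
Δh = -79.552 + -351 + -183.07 = -613.62 kJ/kg
Q = ṁ·Δh = 185.3 kg/min × -613.62 kJ/kg = -113700 kJ/min
|Q| = 1895.1 kW

Q_c = 1900 kW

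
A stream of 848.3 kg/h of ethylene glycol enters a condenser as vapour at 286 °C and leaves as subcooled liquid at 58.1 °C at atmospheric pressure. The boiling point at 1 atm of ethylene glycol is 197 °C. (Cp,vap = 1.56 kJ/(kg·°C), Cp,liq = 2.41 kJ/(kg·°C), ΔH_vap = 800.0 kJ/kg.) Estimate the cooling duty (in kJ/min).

vapour 286→197 °C: -138.84 kJ/kg
condensation at 197 °C: -800 kJ/kg
liquid 197→58.1 °C: -334.75 kJ/kg
Δh = -138.84 + -800 + -334.75 = -1273.6 kJ/kg
Q = ṁ·Δh = 848.3 kg/h × -1273.6 kJ/kg = -1.0804e+06 kJ/h
|Q| = 300.11 kW = 18006 kJ/min

Q_c = 18000 kJ/min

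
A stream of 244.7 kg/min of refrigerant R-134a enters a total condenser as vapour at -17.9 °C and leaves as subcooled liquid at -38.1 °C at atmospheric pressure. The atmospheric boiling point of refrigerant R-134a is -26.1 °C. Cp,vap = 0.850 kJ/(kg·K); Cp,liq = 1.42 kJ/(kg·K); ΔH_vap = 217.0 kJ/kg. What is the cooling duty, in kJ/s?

Q_c = 983 kJ/s

vapour -17.9→-26.1 °C: -6.97 kJ/kg
condensation at -26.1 °C: -217 kJ/kg
liquid -26.1→-38.1 °C: -17.04 kJ/kg
Δh = -6.97 + -217 + -17.04 = -241.01 kJ/kg
Q = ṁ·Δh = 244.7 kg/min × -241.01 kJ/kg = -58975 kJ/min
|Q| = 982.92 kW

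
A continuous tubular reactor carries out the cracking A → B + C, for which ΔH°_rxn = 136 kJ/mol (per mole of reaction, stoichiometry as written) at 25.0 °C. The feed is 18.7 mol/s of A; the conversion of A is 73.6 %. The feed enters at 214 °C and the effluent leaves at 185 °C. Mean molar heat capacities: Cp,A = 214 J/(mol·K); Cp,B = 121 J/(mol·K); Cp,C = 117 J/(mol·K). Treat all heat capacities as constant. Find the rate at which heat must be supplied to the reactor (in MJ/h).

Q_in = 6510 MJ/h

Extent of reaction ξ = 0.736 × 18.7 = 13.763 mol/s
Reaction term: ξ·ΔH°_rxn = 13.763 × 136 = 1871.8 kJ/s
Sensible, feed 214→25 °C: -756.34 kJ/s
Outlet flows (mol/s): A 4.9368, B 13.763, C 13.763
Sensible, products 25→185 °C: 693.14 kJ/s
Q = ΔH = 1808.6 kJ/s = 1808.6 kW
Heat supplied = 6510.9 MJ/h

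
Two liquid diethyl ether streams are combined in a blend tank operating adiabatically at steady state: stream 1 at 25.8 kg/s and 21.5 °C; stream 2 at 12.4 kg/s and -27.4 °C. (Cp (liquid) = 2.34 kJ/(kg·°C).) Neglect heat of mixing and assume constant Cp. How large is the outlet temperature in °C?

No heat crosses the boundary, so H_out = H_in.
T_out = Σ ṁᵢCp,ᵢTᵢ / Σ ṁᵢCp,ᵢ
      = 502.96 / 89.388 = 5.6267 °C

T_out = 5.63 °C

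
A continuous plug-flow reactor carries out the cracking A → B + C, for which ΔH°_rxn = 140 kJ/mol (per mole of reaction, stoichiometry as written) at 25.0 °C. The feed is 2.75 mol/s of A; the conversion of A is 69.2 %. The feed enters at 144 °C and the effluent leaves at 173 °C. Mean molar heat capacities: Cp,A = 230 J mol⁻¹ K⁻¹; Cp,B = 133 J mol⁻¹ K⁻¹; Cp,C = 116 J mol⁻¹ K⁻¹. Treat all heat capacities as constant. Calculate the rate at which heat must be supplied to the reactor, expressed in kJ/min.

Q_in = 17400 kJ/min

Extent of reaction ξ = 0.692 × 2.75 = 1.903 mol/s
Reaction term: ξ·ΔH°_rxn = 1.903 × 140 = 266.42 kJ/s
Sensible, feed 144→25 °C: -75.267 kJ/s
Outlet flows (mol/s): A 0.847, B 1.903, C 1.903
Sensible, products 25→173 °C: 98.961 kJ/s
Q = ΔH = 290.11 kJ/s = 290.11 kW
Heat supplied = 17407 kJ/min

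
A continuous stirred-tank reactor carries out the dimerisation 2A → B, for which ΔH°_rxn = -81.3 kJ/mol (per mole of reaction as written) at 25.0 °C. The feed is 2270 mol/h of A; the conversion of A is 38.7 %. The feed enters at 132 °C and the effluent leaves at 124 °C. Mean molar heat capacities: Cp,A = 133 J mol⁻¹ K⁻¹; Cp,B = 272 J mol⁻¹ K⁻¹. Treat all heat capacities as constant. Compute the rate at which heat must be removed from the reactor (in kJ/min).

Extent of reaction ξ = 0.387 × 2270 / 2 = 439.25 mol/h
Reaction term: ξ·ΔH°_rxn = 439.25 × -81.3 = -35711 kJ/h
Sensible, feed 132→25 °C: -32304 kJ/h
Outlet flows (mol/h): A 1391.5, B 439.25
Sensible, products 25→124 °C: 30150 kJ/h
Q = ΔH = -37865 kJ/h = -10.518 kW
Heat removed = 631.08 kJ/min

Q_out = 631 kJ/min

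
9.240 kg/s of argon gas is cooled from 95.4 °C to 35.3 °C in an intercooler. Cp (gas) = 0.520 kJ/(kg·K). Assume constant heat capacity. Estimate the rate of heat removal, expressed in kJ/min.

Q_c = 17300 kJ/min

Q = ṁ·Cp·ΔT = 9.240 × 0.520 × (35.3 − 95.4) = -288.77 kJ/s
Cooling duty = 17326 kJ/min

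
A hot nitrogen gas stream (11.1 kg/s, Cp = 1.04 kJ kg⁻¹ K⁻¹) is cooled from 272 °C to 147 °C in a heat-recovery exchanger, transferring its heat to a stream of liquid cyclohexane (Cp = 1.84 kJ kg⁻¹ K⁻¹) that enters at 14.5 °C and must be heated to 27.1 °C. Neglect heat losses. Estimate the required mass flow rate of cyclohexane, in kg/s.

Heat released by hot stream: Q = 11.1 × 1.04 × (272 − 147) = 1443 kJ/s
Energy balance on cold side (adiabatic exchanger): Q = ṁ_c·Cp_c·(T_c,out − T_c,in)
ṁ_c = 1443 / [1.84 × (27.1 − 14.5)] = 62.241 kg/s

ṁ_c = 62.2 kg/s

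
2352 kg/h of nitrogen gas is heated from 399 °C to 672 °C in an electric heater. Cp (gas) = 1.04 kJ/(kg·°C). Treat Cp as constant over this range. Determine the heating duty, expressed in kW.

Q = ṁ·Cp·ΔT = 2352 × 1.04 × (672 − 399) = 667780 kJ/h
Converting: 667780 / 3600 s = 185.49 kW

Q = 185 kW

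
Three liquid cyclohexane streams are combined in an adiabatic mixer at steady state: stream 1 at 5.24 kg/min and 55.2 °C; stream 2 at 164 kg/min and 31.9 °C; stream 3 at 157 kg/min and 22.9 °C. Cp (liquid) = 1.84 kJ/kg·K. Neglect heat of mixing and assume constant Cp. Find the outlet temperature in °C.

T_out = 27.9 °C

No heat crosses the boundary, so H_out = H_in.
T_out = Σ ṁᵢCp,ᵢTᵢ / Σ ṁᵢCp,ᵢ
      = 16774 / 600.28 = 27.943 °C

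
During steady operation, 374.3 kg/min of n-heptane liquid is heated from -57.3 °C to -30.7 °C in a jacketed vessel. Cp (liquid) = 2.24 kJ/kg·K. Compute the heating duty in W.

Q = ṁ·Cp·ΔT = 374.3 × 2.24 × (-30.7 − -57.3) = 22302 kJ/min
Converting: 22302 / 60 s = 371.7 kW
Heating duty = 371700 W

Q = 372000 W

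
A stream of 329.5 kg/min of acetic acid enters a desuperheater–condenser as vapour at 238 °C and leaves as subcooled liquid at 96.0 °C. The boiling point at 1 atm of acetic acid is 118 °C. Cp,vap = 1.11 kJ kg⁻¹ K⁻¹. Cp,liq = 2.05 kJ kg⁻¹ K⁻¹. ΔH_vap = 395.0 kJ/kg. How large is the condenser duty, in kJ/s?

Q_c = 3150 kJ/s

vapour 238→118 °C: -133.2 kJ/kg
condensation at 118 °C: -395 kJ/kg
liquid 118→96.0 °C: -45.1 kJ/kg
Δh = -133.2 + -395 + -45.1 = -573.3 kJ/kg
Q = ṁ·Δh = 329.5 kg/min × -573.3 kJ/kg = -188900 kJ/min
|Q| = 3148.4 kW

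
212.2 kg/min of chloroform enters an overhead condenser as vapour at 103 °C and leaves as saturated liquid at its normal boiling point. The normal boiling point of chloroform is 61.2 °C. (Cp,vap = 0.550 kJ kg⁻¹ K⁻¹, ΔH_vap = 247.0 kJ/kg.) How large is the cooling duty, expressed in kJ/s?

Q_c = 955 kJ/s

vapour 103→61.2 °C: -22.99 kJ/kg
condensation at 61.2 °C: -247 kJ/kg
Δh = -22.99 + -247 = -269.99 kJ/kg
Q = ṁ·Δh = 212.2 kg/min × -269.99 kJ/kg = -57292 kJ/min
|Q| = 954.86 kW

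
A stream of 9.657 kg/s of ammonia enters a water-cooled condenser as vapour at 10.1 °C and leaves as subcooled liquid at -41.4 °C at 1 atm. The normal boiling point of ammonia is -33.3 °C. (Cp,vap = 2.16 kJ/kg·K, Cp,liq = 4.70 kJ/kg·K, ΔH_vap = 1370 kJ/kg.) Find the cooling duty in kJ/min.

Q_c = 870000 kJ/min

vapour 10.1→-33.3 °C: -93.744 kJ/kg
condensation at -33.3 °C: -1370 kJ/kg
liquid -33.3→-41.4 °C: -38.07 kJ/kg
Δh = -93.744 + -1370 + -38.07 = -1501.8 kJ/kg
Q = ṁ·Δh = 9.657 kg/s × -1501.8 kJ/kg = -14503 kJ/s
|Q| = 14503 kW = 870180 kJ/min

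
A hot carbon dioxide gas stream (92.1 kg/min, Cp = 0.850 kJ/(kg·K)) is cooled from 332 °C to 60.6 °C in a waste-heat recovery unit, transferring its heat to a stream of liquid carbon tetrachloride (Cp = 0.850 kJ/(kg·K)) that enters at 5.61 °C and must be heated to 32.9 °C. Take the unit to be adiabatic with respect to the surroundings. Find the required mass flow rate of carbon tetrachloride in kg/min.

ṁ_c = 916 kg/min

Heat released by hot stream: Q = 92.1 × 0.850 × (332 − 60.6) = 21247 kJ/min
Energy balance on cold side (adiabatic exchanger): Q = ṁ_c·Cp_c·(T_c,out − T_c,in)
ṁ_c = 21247 / [0.850 × (32.9 − 5.61)] = 915.94 kg/min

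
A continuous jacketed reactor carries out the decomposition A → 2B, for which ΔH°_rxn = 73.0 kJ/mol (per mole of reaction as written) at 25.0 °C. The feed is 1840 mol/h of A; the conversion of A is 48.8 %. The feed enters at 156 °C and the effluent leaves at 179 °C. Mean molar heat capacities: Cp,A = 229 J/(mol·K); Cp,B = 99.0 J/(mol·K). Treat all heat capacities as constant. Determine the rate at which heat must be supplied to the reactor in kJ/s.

Extent of reaction ξ = 0.488 × 1840 = 897.92 mol/h
Reaction term: ξ·ΔH°_rxn = 897.92 × 73.0 = 65548 kJ/h
Sensible, feed 156→25 °C: -55198 kJ/h
Outlet flows (mol/h): A 942.08, B 1795.8
Sensible, products 25→179 °C: 60603 kJ/h
Q = ΔH = 70953 kJ/h = 19.709 kW
Heat supplied = 19.709 kJ/s

Q_in = 19.7 kJ/s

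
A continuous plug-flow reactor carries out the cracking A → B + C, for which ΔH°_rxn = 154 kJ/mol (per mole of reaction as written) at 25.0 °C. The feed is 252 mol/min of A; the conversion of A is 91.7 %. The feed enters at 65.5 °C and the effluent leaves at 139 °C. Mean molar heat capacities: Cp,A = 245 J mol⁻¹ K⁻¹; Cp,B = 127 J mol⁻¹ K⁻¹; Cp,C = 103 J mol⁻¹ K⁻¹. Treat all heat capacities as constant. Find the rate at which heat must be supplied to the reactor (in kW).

Extent of reaction ξ = 0.917 × 252 = 231.08 mol/min
Reaction term: ξ·ΔH°_rxn = 231.08 × 154 = 35587 kJ/min
Sensible, feed 65.5→25 °C: -2500.5 kJ/min
Outlet flows (mol/min): A 20.916, B 231.08, C 231.08
Sensible, products 25→139 °C: 6643.2 kJ/min
Q = ΔH = 39730 kJ/min = 662.16 kW
Heat supplied = 662.16 kW

Q_in = 662 kW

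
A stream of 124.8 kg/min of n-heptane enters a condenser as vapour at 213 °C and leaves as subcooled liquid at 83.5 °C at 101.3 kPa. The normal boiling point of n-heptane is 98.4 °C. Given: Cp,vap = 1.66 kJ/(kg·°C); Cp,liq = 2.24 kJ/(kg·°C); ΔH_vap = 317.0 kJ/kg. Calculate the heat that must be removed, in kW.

Q_c = 1120 kW

vapour 213→98.4 °C: -190.24 kJ/kg
condensation at 98.4 °C: -317 kJ/kg
liquid 98.4→83.5 °C: -33.376 kJ/kg
Δh = -190.24 + -317 + -33.376 = -540.61 kJ/kg
Q = ṁ·Δh = 124.8 kg/min × -540.61 kJ/kg = -67468 kJ/min
|Q| = 1124.5 kW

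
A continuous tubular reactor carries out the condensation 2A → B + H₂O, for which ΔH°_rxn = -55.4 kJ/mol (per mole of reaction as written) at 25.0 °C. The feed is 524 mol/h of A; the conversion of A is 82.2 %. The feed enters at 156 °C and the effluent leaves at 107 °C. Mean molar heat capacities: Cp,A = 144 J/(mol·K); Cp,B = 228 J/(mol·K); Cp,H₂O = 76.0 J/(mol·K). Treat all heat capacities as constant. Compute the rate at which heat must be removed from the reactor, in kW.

Q_out = 4.26 kW

Extent of reaction ξ = 0.822 × 524 / 2 = 215.36 mol/h
Reaction term: ξ·ΔH°_rxn = 215.36 × -55.4 = -11931 kJ/h
Sensible, feed 156→25 °C: -9884.7 kJ/h
Outlet flows (mol/h): A 93.272, B 215.36, H₂O 215.36
Sensible, products 25→107 °C: 6469.9 kJ/h
Q = ΔH = -15346 kJ/h = -4.2628 kW
Heat removed = 4.2628 kW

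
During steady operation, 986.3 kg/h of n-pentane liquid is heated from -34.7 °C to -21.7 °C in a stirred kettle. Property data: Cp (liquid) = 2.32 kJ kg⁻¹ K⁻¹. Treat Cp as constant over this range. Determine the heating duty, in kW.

Q = 8.26 kW

Q = ṁ·Cp·ΔT = 986.3 × 2.32 × (-21.7 − -34.7) = 29747 kJ/h
Converting: 29747 / 3600 s = 8.263 kW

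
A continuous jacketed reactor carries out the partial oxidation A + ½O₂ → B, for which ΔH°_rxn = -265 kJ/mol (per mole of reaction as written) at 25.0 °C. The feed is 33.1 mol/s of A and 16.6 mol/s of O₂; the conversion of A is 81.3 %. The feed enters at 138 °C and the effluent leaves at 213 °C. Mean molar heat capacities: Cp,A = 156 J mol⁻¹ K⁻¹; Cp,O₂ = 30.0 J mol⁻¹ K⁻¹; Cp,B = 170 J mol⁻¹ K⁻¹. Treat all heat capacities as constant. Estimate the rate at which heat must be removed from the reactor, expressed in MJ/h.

Q_out = 24200 MJ/h

Extent of reaction ξ = 0.813 × 33.1 = 26.91 mol/s
Reaction term: ξ·ΔH°_rxn = 26.91 × -265 = -7131.2 kJ/s
Sensible, feed 138→25 °C: -639.76 kJ/s
Outlet flows (mol/s): A 6.1897, O₂ 3.1449, B 26.91
Sensible, products 25→213 °C: 1059.3 kJ/s
Q = ΔH = -6711.7 kJ/s = -6711.7 kW
Heat removed = 24162 MJ/h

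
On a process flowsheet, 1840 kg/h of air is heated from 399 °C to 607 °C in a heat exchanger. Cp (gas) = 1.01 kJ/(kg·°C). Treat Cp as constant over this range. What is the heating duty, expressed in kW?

Q = 107 kW

Q = ṁ·Cp·ΔT = 1840 × 1.01 × (607 − 399) = 386550 kJ/h
Converting: 386550 / 3600 s = 107.37 kW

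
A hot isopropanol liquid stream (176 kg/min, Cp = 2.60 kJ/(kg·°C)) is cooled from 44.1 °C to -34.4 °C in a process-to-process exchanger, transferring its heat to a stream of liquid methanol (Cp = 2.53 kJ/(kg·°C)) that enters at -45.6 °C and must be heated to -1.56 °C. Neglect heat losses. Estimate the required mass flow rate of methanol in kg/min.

Heat released by hot stream: Q = 176 × 2.60 × (44.1 − -34.4) = 35922 kJ/min
Energy balance on cold side (adiabatic exchanger): Q = ṁ_c·Cp_c·(T_c,out − T_c,in)
ṁ_c = 35922 / [2.53 × (-1.56 − -45.6)] = 322.39 kg/min

ṁ_c = 322 kg/min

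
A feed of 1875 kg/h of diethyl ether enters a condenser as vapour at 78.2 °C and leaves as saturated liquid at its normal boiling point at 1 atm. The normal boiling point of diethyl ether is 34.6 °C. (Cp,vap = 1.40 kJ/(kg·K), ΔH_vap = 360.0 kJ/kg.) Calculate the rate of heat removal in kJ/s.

Q_c = 219 kJ/s

vapour 78.2→34.6 °C: -61.04 kJ/kg
condensation at 34.6 °C: -360 kJ/kg
Δh = -61.04 + -360 = -421.04 kJ/kg
Q = ṁ·Δh = 1875 kg/h × -421.04 kJ/kg = -789450 kJ/h
|Q| = 219.29 kW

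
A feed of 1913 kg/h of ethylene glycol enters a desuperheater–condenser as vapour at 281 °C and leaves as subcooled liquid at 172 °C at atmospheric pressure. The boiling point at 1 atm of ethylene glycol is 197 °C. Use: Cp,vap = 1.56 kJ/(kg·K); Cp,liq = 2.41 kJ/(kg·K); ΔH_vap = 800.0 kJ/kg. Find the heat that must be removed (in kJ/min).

Q_c = 31600 kJ/min

vapour 281→197 °C: -131.04 kJ/kg
condensation at 197 °C: -800 kJ/kg
liquid 197→172 °C: -60.25 kJ/kg
Δh = -131.04 + -800 + -60.25 = -991.29 kJ/kg
Q = ṁ·Δh = 1913 kg/h × -991.29 kJ/kg = -1.8963e+06 kJ/h
|Q| = 526.76 kW = 31606 kJ/min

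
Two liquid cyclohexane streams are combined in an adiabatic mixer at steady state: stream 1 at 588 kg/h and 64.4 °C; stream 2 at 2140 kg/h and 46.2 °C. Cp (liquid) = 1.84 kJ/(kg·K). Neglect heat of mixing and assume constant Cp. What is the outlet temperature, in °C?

No heat crosses the boundary, so H_out = H_in.
T_out = Σ ṁᵢCp,ᵢTᵢ / Σ ṁᵢCp,ᵢ
      = 251590 / 5019.5 = 50.123 °C

T_out = 50.1 °C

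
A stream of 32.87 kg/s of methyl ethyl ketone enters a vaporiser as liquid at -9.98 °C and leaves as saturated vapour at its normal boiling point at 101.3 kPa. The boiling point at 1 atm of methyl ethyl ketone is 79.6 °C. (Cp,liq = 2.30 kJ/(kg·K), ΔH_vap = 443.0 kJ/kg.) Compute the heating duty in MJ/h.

Q = 76800 MJ/h

liquid -9.98→79.6 °C: 206.03 kJ/kg
vaporisation at 79.6 °C: 443 kJ/kg
Δh = 206.03 + 443 = 649.03 kJ/kg
Q = ṁ·Δh = 32.87 kg/s × 649.03 kJ/kg = 21334 kJ/s
|Q| = 21334 kW = 76801 MJ/h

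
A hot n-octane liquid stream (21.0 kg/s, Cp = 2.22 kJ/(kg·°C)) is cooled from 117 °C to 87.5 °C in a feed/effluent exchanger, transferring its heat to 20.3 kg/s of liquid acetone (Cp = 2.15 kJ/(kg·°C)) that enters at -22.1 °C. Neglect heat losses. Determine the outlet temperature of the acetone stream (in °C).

T_c,out = 9.41 °C

Heat released by hot stream: Q = 21.0 × 2.22 × (117 − 87.5) = 1375.3 kJ/s
Energy balance on cold side (adiabatic exchanger): Q = ṁ_c·Cp_c·(T_c,out − T_c,in)
T_c,out = -22.1 + 1375.3/(20.3 × 2.15) = 9.4108 °C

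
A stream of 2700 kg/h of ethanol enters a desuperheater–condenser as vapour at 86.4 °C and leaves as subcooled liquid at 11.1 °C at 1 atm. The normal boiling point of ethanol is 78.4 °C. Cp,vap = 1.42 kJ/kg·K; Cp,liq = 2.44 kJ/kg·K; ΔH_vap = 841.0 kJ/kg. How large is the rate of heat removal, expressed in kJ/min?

vapour 86.4→78.4 °C: -11.36 kJ/kg
condensation at 78.4 °C: -841 kJ/kg
liquid 78.4→11.1 °C: -164.21 kJ/kg
Δh = -11.36 + -841 + -164.21 = -1016.6 kJ/kg
Q = ṁ·Δh = 2700 kg/h × -1016.6 kJ/kg = -2.7447e+06 kJ/h
|Q| = 762.43 kW = 45746 kJ/min

Q_c = 45700 kJ/min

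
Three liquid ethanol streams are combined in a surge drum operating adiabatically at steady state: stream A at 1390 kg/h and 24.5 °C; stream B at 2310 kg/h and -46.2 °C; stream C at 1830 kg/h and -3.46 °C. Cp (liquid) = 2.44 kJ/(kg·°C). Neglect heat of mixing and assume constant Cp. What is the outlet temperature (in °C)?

Adiabatic, steady state ⇒ Σ ṁᵢCp,ᵢ(T_out − Tᵢ) = 0
Σ ṁᵢCp,ᵢTᵢ = 1390×2.44×24.5 + 2310×2.44×-46.2 + 1830×2.44×-3.46 = -192760
Σ ṁᵢCp,ᵢ = 1390×2.44 + 2310×2.44 + 1830×2.44 = 13493
T_out = -192760 / 13493 = -14.285 °C

T_out = -14.3 °C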